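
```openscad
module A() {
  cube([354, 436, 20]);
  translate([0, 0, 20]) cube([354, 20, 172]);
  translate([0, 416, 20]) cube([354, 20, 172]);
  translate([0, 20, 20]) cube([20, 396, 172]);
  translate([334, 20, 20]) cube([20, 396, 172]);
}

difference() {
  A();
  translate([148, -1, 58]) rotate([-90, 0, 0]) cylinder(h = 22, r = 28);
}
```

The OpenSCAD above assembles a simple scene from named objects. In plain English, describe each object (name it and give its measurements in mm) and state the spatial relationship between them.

A is an open storage box with external size 354×436×192 mm and wall thickness 20 mm (the base is also 20 mm thick). The base covers the whole footprint; the four walls stand on the base, with the y-facing walls full-width and the x-facing walls fitting between their inner faces.

The open box has a circular hole of radius 28 mm through its front wall, centred at (x = 148, z = 58).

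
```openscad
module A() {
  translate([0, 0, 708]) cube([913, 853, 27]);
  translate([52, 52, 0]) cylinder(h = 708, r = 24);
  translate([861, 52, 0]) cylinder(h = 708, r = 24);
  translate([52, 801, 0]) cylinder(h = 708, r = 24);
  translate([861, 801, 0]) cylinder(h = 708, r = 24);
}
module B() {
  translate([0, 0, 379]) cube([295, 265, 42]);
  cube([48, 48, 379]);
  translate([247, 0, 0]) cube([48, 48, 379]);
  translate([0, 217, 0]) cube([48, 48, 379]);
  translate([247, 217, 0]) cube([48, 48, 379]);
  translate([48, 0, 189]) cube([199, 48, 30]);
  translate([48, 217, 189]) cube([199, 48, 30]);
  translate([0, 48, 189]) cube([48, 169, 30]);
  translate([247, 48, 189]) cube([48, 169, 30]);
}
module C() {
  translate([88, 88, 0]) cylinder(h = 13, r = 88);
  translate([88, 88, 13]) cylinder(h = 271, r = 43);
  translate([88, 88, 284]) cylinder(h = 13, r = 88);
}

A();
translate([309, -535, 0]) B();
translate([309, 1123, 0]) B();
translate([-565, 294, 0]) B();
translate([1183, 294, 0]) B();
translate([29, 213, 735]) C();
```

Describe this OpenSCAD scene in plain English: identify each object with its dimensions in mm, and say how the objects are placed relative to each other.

A is a table with a 913×853 mm rectangular top, 27 mm thick, top surface at z = 735 mm, supported by four round legs of 48 mm diameter, each leg's bounding box inset 28 mm from the nearest pair of top edges, running from the floor.

B is a four-legged stool. The seat is 295×265 mm, 42 mm thick, top at z = 421 mm. It stands on four square legs, each 48×48 mm in cross-section, from z = 0 to the seat underside, each flush with a corner of the seat. Four stretchers, 48 mm wide and 30 mm tall, connect adjacent legs with their undersides at z = 189 mm, each running between the inner faces of the legs it joins and aligned with the legs' outer faces on the other axis.

C is a spool: two coaxial disc flanges of radius 88 mm and thickness 13 mm, joined by a core cylinder of radius 43 mm and height 271 mm. The lower flange rests on z = 0 and the three cylinders share a vertical axis.

Four stools sit around the table at the −y, +y, −x, +x sides. The spool is on top of the table.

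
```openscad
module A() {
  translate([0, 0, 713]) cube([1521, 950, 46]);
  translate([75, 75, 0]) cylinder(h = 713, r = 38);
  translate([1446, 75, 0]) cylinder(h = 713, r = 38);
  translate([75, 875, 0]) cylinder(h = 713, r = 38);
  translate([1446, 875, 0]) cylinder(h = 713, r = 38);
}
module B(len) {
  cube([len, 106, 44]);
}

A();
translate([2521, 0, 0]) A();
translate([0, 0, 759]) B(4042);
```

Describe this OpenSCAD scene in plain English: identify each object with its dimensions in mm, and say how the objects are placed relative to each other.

A is a table: top 1521 mm (x) × 950 mm (y), 46 mm thick, upper face at z = 759 mm, on four round legs of 76 mm diameter, each leg's bounding box inset 37 mm from the nearest pair of top edges, running from z = 0 to the bottom of the top.

B is a rectangular beam 4042 mm long (x), 106 mm deep (y), 44 mm thick (z).

The beam spans the tops of two tables placed 1000 mm apart, resting at z = 759 mm.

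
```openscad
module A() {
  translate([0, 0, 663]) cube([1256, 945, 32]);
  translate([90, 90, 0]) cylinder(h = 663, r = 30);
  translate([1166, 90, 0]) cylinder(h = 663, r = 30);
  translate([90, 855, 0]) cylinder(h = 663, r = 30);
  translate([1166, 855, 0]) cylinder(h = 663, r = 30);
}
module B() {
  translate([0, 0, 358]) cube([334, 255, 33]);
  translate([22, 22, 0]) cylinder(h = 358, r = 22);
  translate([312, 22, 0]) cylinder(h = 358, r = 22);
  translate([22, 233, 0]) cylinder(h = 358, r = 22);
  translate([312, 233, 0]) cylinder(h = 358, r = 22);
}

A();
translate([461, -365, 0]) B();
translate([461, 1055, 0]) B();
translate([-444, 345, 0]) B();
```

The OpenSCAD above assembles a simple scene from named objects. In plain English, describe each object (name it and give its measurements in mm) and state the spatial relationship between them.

A is a table: top 1256 mm (x) × 945 mm (y), 32 mm thick, upper face at z = 695 mm, on four round legs of 60 mm diameter, each leg's bounding box inset 60 mm from the nearest pair of top edges, running from z = 0 to the bottom of the top.

B is a simple wooden stool: a rectangular seat 334 mm (x) by 255 mm (y), 33 mm thick, top face at z = 391 mm, on four round legs, each 44 mm in diameter. The legs rest on z = 0, each leg's axis is inset half a diameter from the nearest pair of seat edges (so the leg's bounding box is flush with the corner).

Three stools sit around the table at the −y, +y, −x sides.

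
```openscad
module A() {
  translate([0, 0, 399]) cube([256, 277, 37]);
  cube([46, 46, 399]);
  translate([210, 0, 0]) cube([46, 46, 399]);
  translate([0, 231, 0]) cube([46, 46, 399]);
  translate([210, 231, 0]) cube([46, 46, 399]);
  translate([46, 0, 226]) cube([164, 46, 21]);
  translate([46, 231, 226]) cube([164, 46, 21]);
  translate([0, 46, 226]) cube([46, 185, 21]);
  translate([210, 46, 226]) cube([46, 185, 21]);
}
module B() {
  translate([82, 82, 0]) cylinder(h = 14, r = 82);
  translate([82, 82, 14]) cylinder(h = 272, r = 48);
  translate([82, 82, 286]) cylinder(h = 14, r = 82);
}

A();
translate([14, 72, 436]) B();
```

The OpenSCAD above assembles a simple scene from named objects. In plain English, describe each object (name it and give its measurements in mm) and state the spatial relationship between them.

A is a simple wooden stool: a rectangular seat 256 mm (x) by 277 mm (y), 37 mm thick, top face at z = 436 mm, on four square legs, each 46×46 mm in cross-section. The legs rest on z = 0, each flush with a corner of the seat. Four stretchers, 46 mm wide and 21 mm tall, connect adjacent legs with their undersides at z = 226 mm, each running between the inner faces of the legs it joins and aligned with the legs' outer faces on the other axis.

B is a spool: two coaxial disc flanges of radius 82 mm and thickness 14 mm, joined by a core cylinder of radius 48 mm and height 272 mm. The lower flange rests on z = 0 and the three cylinders share a vertical axis.

The spool is on top of the stool.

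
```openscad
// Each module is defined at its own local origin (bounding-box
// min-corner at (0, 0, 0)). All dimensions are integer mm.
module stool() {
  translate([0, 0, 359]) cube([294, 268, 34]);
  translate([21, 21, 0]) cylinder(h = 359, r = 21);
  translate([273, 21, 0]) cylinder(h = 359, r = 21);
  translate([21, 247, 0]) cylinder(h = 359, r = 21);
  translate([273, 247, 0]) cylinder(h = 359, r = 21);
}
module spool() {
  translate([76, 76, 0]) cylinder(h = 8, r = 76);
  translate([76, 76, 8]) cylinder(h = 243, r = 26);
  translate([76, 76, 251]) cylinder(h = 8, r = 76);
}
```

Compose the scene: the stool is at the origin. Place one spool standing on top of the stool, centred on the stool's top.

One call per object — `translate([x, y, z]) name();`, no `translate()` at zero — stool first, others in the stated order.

stool();
translate([71, 58, 393]) spool();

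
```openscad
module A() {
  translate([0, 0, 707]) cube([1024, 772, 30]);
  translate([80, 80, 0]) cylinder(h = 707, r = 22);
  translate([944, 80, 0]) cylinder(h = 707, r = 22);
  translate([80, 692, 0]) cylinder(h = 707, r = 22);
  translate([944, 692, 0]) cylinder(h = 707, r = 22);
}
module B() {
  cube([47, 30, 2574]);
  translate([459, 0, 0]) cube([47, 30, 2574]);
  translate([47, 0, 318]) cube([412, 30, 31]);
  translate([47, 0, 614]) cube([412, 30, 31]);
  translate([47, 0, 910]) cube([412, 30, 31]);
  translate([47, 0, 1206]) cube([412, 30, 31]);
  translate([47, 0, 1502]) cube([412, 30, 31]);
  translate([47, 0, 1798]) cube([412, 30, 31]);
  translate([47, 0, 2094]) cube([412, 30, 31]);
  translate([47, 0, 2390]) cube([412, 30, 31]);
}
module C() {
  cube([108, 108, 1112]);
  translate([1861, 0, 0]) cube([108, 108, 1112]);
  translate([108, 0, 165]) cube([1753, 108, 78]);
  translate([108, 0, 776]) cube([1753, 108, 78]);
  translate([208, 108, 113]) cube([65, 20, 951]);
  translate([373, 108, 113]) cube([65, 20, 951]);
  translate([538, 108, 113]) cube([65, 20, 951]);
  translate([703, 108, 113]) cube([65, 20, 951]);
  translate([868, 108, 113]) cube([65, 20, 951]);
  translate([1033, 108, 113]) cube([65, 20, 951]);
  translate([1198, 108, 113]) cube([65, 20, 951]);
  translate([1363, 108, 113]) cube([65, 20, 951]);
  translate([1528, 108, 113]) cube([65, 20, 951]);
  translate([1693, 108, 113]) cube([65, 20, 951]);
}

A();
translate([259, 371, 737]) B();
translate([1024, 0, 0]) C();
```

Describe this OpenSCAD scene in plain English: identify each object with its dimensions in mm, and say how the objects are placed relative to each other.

A is a rectangular dining table. The top is 1024×772×30 mm with its upper surface at z = 737 mm. It stands on four round legs of 44 mm diameter, each leg's bounding box inset 58 mm from the nearest pair of top edges, running from the floor to the underside of the top.

B is a wooden ladder with two side rails of 47×30 mm section and 2574 mm height, set 506 mm apart overall. Between them run 8 rectangular rungs (30 mm deep, 31 mm thick), front faces flush with the rails' −y face. The bottom of the first rung is 318 mm above the floor and each subsequent rung is 296 mm higher than the one below.

C is a fence section. Two 108×108 mm posts, 1112 mm tall, stand on the floor with a clear span of 1753 mm between their inner faces. Two horizontal rails of 108×78 mm section span the gap between the posts with their undersides at z = 165 mm and z = 776 mm, flush with the posts' −y face. 10 pickets, each 65 mm wide, 20 mm thick and 951 mm tall, are fixed to the +y face of the rails with their bottoms at z = 113 mm, evenly spaced across the span with equal gaps (rounded down to the nearest mm) at the −x end and between each pair — any rounding remainder accumulates at the +x end.

The ladder is on top of the table, centred. The fence section is against the table's +x side, with their −y faces flush.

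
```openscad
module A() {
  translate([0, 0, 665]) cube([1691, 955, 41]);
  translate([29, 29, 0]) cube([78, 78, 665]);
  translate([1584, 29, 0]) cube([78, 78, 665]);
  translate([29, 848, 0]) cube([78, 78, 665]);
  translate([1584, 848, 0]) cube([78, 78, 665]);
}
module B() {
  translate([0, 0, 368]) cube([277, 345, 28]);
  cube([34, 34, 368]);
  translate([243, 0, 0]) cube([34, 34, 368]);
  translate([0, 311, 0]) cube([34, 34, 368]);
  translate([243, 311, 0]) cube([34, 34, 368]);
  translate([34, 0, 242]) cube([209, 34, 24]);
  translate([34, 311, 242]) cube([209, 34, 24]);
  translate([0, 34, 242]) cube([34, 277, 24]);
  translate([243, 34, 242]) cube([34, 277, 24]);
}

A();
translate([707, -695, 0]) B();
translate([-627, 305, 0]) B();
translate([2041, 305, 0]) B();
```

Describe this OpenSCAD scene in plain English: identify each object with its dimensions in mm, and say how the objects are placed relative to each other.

A is a table with a 1691×955 mm rectangular top, 41 mm thick, top surface at z = 706 mm, supported by four 78×78 mm square legs, each inset 29 mm from the nearest pair of top edges, running from the floor.

B is a four-legged stool. The seat is 277×345 mm, 28 mm thick, top at z = 396 mm. It stands on four square legs, each 34×34 mm in cross-section, from z = 0 to the seat underside, each flush with a corner of the seat. Four stretchers, 34 mm wide and 24 mm tall, connect adjacent legs with their undersides at z = 242 mm, each running between the inner faces of the legs it joins and aligned with the legs' outer faces on the other axis.

Three stools sit around the table at the −y, −x, +x sides.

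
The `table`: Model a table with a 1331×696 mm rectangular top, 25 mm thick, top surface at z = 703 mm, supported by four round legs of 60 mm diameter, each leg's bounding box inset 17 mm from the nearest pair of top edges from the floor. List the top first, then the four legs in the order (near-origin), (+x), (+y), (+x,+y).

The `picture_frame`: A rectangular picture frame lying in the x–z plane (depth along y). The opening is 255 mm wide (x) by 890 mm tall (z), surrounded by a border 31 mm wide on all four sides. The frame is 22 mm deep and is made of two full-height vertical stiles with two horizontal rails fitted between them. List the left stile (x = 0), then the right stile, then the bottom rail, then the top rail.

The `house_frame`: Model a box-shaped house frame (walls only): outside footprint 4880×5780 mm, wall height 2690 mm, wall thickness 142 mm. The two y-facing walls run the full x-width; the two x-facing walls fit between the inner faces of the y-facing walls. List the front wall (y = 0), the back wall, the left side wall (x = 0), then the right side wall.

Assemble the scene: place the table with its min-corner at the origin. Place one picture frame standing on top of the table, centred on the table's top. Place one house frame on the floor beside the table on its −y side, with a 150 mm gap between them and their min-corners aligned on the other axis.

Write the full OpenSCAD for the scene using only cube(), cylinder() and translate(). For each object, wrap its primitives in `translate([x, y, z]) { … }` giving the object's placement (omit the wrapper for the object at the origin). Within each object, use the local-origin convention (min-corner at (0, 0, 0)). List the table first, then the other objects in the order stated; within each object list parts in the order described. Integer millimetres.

translate([0, 0, 678]) cube([1331, 696, 25]);
translate([47, 47, 0]) cylinder(h = 678, r = 30);
translate([1284, 47, 0]) cylinder(h = 678, r = 30);
translate([47, 649, 0]) cylinder(h = 678, r = 30);
translate([1284, 649, 0]) cylinder(h = 678, r = 30);
translate([507, 337, 703]) {
  cube([31, 22, 952]);
  translate([286, 0, 0]) cube([31, 22, 952]);
  translate([31, 0, 0]) cube([255, 22, 31]);
  translate([31, 0, 921]) cube([255, 22, 31]);
}
translate([0, -5930, 0]) {
  cube([4880, 142, 2690]);
  translate([0, 5638, 0]) cube([4880, 142, 2690]);
  translate([0, 142, 0]) cube([142, 5496, 2690]);
  translate([4738, 142, 0]) cube([142, 5496, 2690]);
}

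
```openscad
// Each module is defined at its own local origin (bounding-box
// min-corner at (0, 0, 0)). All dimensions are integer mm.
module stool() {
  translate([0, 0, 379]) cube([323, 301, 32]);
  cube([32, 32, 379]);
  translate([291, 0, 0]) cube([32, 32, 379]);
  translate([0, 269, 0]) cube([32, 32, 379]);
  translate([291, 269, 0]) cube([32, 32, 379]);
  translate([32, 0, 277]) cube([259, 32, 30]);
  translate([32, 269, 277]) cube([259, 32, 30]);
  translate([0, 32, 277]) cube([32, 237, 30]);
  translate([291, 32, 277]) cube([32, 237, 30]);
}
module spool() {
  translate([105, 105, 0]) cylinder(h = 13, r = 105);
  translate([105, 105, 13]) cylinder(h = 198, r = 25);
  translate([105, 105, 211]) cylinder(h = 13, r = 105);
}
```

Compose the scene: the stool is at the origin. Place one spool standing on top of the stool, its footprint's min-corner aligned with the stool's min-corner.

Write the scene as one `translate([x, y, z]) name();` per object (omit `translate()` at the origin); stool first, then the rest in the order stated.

stool();
translate([0, 0, 411]) spool();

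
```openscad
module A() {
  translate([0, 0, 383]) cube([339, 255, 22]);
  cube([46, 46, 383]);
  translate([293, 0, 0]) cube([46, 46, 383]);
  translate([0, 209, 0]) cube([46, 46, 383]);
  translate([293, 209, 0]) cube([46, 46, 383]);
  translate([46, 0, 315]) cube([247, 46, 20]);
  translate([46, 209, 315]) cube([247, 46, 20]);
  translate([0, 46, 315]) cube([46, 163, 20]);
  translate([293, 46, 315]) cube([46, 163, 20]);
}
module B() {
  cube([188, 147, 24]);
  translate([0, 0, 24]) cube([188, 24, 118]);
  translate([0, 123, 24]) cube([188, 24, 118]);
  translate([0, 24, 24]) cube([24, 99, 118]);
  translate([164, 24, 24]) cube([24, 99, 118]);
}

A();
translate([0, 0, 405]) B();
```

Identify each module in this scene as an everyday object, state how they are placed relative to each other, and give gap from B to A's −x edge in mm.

A is a stool. B is an open box. The open box is on top of the stool. The gap from the open box to the stool's −x edge is 0 mm.

The open box's min-x is at 0; the stool's min-x is 0; gap = 0 mm.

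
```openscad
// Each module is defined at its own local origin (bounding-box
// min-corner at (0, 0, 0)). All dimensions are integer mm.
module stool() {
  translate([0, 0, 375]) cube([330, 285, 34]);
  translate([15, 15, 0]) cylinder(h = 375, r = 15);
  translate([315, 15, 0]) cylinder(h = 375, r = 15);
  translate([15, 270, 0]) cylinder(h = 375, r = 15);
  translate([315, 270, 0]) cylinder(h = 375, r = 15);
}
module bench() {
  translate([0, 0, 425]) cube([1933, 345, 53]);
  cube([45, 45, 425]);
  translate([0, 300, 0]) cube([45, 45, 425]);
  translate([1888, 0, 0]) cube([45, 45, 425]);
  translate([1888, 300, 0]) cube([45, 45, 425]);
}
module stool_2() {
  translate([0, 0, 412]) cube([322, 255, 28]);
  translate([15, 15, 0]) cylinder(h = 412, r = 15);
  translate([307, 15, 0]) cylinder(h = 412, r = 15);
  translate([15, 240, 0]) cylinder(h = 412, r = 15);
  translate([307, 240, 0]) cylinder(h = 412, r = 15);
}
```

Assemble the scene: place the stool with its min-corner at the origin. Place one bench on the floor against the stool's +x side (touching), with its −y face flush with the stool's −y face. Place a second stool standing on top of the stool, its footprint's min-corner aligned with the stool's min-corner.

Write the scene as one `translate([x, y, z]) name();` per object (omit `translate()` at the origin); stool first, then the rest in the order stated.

stool();
translate([330, 0, 0]) bench();
translate([0, 0, 409]) stool_2();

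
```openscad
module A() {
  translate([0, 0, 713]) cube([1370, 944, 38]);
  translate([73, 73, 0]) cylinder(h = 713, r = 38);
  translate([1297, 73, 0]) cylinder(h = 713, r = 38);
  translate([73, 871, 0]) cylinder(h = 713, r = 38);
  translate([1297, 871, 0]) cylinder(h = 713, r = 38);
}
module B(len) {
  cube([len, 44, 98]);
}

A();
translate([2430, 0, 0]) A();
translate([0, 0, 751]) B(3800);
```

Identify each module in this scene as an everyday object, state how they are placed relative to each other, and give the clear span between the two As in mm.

Second table starts at x = 2430; first ends at x = 1370; clear span = 2430 − 1370 = 1060 mm.

A is a table. B is a beam. A beam spans the tops of two tables. The clear span between the two tables is 1060 mm.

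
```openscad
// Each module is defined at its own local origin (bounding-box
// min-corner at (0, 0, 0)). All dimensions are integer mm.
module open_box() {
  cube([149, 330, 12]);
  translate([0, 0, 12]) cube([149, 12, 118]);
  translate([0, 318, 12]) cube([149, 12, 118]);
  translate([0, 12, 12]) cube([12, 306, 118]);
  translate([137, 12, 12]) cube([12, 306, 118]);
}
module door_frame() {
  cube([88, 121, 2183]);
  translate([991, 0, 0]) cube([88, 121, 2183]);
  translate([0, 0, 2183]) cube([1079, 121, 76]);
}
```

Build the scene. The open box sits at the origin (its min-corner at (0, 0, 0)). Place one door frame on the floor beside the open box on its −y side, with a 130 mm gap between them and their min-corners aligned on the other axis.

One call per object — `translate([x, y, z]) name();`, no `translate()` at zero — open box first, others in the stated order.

open_box();
translate([0, -251, 0]) door_frame();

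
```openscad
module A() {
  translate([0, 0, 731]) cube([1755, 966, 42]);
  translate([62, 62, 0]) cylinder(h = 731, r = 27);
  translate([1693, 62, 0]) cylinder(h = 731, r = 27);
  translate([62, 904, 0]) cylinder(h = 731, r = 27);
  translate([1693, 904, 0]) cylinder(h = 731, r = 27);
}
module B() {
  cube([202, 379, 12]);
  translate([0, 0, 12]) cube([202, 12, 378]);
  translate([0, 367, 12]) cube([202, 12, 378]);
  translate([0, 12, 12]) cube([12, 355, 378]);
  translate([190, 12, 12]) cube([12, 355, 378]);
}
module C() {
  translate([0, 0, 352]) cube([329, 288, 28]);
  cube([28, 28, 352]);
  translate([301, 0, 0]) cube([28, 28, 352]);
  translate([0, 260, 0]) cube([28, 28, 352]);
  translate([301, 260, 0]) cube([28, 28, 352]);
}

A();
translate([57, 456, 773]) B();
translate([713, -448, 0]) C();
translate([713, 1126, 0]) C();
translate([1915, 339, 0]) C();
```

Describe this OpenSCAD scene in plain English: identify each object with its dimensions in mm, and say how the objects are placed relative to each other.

A is a rectangular dining table. The top is 1755×966×42 mm with its upper surface at z = 773 mm. It stands on four round legs of 54 mm diameter, each leg's bounding box inset 35 mm from the nearest pair of top edges, running from the floor to the underside of the top.

B is an open storage box with external size 202×379×390 mm and wall thickness 12 mm (the base is also 12 mm thick). The base covers the whole footprint; the four walls stand on the base, with the y-facing walls full-width and the x-facing walls fitting between their inner faces.

C is a four-legged stool. The seat is 329×288 mm, 28 mm thick, top at z = 380 mm. It stands on four square legs, each 28×28 mm in cross-section, from z = 0 to the seat underside, each flush with a corner of the seat.

The open box is on top of the table. Three stools sit around the table at the −y, +y, +x sides.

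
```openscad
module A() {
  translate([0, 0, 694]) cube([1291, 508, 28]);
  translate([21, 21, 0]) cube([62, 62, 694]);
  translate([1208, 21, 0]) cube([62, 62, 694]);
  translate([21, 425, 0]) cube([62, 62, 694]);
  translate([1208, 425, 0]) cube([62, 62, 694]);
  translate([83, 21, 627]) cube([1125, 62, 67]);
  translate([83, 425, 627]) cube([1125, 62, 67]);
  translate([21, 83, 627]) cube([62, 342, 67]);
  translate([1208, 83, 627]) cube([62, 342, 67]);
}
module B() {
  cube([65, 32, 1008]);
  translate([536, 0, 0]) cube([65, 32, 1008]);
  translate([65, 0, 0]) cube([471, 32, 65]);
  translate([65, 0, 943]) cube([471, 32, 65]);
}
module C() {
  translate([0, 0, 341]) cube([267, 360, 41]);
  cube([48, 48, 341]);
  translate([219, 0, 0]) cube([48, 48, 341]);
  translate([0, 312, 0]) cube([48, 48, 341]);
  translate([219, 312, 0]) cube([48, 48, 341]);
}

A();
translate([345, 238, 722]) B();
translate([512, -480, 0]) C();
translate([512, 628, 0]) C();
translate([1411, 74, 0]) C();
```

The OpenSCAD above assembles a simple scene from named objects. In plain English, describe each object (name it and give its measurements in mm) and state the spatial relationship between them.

A is a table with a 1291×508 mm rectangular top, 28 mm thick, top surface at z = 722 mm, supported by four 62×62 mm square legs, each inset 21 mm from the nearest pair of top edges, running from the floor. Four apron rails, 62 mm thick and 67 mm tall, run between adjacent legs with their top edges flush with the underside of the top and their outer faces flush with the legs' outer faces.

B is a rectangular picture frame lying in the x–z plane (depth along y). The opening is 471 mm wide (x) by 878 mm tall (z), surrounded by a border 65 mm wide on all four sides. The frame is 32 mm deep and is made of two full-height vertical stiles with two horizontal rails fitted between them.

C is a four-legged stool. The seat is 267×360 mm, 41 mm thick, top at z = 382 mm. It stands on four square legs, each 48×48 mm in cross-section, from z = 0 to the seat underside, each flush with a corner of the seat.

The picture frame is on top of the table, centred. Three stools sit around the table at the −y, +y, +x sides.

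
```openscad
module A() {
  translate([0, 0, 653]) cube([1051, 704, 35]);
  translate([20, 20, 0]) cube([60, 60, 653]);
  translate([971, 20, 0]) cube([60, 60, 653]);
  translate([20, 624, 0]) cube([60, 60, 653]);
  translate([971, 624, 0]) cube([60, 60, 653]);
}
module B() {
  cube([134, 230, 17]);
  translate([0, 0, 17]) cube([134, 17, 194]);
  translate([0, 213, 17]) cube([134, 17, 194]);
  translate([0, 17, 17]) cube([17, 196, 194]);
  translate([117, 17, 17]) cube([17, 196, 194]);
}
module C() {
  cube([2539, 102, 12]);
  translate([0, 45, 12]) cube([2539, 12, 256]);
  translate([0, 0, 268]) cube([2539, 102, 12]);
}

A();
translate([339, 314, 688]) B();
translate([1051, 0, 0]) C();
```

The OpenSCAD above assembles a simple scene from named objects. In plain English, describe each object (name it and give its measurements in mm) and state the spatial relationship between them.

A is a table: top 1051 mm (x) × 704 mm (y), 35 mm thick, upper face at z = 688 mm, on four 60×60 mm square legs, each inset 20 mm from the nearest pair of top edges, running from z = 0 to the bottom of the top.

B is an open storage box with external size 134×230×211 mm and wall thickness 17 mm (the base is also 17 mm thick). The base covers the whole footprint; the four walls stand on the base, with the y-facing walls full-width and the x-facing walls fitting between their inner faces.

C is an I-beam lying along x, 2539 mm long. Overall section height 280 mm. Two flanges 102 mm wide (y) and 12 mm thick, one on the floor and one at the top; a web 12 mm thick runs between them, centred on the flange width.

The open box is on top of the table. The I-beam is against the table's +x side, with their −y faces flush.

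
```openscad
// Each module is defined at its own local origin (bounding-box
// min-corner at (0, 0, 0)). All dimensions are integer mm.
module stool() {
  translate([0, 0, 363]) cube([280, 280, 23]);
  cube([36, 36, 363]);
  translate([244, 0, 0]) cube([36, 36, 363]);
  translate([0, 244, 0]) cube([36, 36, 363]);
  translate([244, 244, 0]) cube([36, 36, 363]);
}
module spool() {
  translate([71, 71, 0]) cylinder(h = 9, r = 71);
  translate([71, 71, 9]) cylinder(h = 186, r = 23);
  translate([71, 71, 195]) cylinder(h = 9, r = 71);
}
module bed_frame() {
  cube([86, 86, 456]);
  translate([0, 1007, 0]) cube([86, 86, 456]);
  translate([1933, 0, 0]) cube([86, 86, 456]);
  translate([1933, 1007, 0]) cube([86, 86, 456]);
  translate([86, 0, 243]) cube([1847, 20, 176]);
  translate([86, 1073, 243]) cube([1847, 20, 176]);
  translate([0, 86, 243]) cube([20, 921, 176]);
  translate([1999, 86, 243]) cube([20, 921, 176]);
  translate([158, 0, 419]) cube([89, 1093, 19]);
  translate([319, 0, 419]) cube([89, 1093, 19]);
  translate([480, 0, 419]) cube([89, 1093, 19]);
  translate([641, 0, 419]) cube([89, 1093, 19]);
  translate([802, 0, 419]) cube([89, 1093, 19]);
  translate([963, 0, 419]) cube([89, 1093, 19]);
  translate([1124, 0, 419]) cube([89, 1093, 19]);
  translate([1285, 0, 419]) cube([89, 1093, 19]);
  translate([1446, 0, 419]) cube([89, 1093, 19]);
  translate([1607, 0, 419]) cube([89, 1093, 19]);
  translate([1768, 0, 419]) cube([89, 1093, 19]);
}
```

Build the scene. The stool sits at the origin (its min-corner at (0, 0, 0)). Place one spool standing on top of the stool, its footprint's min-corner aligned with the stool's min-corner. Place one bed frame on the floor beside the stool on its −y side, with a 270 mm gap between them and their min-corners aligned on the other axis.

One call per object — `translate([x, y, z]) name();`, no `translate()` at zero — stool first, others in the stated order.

stool();
translate([0, 0, 386]) spool();
translate([0, -1363, 0]) bed_frame();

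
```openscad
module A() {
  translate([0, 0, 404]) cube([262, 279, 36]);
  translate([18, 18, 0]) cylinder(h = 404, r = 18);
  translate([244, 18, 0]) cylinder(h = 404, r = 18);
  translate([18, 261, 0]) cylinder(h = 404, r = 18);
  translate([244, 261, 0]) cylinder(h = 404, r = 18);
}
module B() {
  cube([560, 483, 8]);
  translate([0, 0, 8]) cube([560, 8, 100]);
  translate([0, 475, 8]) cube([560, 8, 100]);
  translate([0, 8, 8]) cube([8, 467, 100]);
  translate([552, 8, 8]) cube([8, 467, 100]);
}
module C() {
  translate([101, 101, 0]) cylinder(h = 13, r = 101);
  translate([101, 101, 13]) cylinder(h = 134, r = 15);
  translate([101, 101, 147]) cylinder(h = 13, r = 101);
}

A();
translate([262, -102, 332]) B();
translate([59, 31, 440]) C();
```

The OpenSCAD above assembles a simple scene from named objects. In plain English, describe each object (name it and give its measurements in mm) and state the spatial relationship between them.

A is a four-legged stool. The seat is 262×279 mm, 36 mm thick, top at z = 440 mm. It stands on four round legs, each 36 mm in diameter, from z = 0 to the seat underside, each leg's axis is inset half a diameter from the nearest pair of seat edges (so the leg's bounding box is flush with the corner).

B is an open-topped rectangular box: outside dimensions 560×483×108 mm, with a uniform wall and base thickness of 8 mm. The base is a full 560×483 slab on the floor; four walls sit on top of the base. The front and back walls (the −y and +y sides) span the full width; the two side walls fit between them.

C is a spool: two coaxial disc flanges of radius 101 mm and thickness 13 mm, joined by a core cylinder of radius 15 mm and height 134 mm. The lower flange rests on z = 0 and the three cylinders share a vertical axis.

The open box is beside the stool with their tops flush at z = 440. The spool is on top of the stool.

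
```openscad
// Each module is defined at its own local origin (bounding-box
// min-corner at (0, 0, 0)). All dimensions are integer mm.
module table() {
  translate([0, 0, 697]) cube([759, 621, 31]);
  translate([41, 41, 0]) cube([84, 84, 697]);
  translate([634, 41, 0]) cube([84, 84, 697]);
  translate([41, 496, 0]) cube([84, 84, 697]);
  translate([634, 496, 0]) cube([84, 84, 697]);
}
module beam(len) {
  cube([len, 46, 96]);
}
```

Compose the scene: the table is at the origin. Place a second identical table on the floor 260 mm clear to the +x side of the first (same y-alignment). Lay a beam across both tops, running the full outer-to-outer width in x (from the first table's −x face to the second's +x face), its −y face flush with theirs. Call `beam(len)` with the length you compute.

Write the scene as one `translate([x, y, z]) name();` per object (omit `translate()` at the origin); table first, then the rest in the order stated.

table();
translate([1019, 0, 0]) table();
translate([0, 0, 728]) beam(1778);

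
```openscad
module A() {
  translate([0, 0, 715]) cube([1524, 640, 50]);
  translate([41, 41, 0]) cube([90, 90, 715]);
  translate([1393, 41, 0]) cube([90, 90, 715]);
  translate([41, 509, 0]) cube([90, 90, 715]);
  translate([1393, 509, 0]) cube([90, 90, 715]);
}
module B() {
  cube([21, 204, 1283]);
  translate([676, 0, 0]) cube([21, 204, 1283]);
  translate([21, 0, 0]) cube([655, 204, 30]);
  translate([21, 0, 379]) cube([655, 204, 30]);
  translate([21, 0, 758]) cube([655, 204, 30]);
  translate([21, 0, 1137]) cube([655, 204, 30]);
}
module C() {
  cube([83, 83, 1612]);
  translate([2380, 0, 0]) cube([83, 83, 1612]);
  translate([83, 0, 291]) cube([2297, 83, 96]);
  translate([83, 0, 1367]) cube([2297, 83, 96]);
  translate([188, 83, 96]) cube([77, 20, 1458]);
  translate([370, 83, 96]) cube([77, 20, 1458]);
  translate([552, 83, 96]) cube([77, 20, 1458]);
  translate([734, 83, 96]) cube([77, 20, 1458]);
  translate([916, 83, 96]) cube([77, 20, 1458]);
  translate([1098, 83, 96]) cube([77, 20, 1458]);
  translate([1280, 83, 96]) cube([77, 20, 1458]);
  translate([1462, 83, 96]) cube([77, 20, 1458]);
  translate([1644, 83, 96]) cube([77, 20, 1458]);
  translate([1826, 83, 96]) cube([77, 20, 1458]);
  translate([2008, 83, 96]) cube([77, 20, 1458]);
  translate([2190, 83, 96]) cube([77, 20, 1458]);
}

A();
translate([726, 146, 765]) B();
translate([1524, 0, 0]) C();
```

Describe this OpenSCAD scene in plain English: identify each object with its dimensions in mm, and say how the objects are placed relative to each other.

A is a table: top 1524 mm (x) × 640 mm (y), 50 mm thick, upper face at z = 765 mm, on four 90×90 mm square legs, each inset 41 mm from the nearest pair of top edges, running from z = 0 to the bottom of the top.

B is a bookshelf 697 mm wide overall, 204 mm deep and 1283 mm tall. The two sides are 21 mm thick vertical panels. 4 horizontal shelves of 30 mm thickness span between the inner faces of the sides; the lowest shelf sits on the floor and shelves are stacked with a clear vertical gap of 349 mm between each pair.

C is a fence section. Two 83×83 mm posts, 1612 mm tall, stand on the floor with a clear span of 2297 mm between their inner faces. Two horizontal rails of 83×96 mm section span the gap between the posts with their undersides at z = 291 mm and z = 1367 mm, flush with the posts' −y face. 12 pickets, each 77 mm wide, 20 mm thick and 1458 mm tall, are fixed to the +y face of the rails with their bottoms at z = 96 mm, evenly spaced across the span with equal gaps (rounded down to the nearest mm) at the −x end and between each pair — any rounding remainder accumulates at the +x end.

The bookshelf is on top of the table. The fence section is against the table's +x side, with their −y faces flush.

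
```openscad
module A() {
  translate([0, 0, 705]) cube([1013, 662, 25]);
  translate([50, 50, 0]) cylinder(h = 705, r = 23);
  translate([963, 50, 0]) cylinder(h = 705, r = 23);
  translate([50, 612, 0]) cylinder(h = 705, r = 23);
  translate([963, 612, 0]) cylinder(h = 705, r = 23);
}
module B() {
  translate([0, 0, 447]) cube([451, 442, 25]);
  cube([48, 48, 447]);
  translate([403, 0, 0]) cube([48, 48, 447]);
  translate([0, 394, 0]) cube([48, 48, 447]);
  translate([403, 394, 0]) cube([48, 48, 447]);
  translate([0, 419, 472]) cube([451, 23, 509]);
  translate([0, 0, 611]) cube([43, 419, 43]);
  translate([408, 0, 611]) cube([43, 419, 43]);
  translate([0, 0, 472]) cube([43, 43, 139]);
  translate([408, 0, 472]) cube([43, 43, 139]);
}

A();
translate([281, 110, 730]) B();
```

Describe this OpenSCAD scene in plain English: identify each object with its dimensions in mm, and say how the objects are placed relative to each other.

A is a table with a 1013×662 mm rectangular top, 25 mm thick, top surface at z = 730 mm, supported by four round legs of 46 mm diameter, each leg's bounding box inset 27 mm from the nearest pair of top edges, running from the floor.

B is a chair. The seat is a 451×442×25 mm slab with its top at z = 472 mm, on four 48×48 mm corner legs (flush with the seat edges, standing on z = 0). A flat backrest 23 mm thick, 509 mm tall, spans the full seat width and rises from the seat top along its +y edge, rear face flush with the rear of the seat. Two armrests of 43×43 mm section run along each side from the seat's front edge to the front of the backrest, top faces 182 mm above the seat top and outer faces flush with the seat's x-edges; a 43×43 mm post under the front of each armrest stands on the seat at the front corner.

The chair is on top of the table, centred.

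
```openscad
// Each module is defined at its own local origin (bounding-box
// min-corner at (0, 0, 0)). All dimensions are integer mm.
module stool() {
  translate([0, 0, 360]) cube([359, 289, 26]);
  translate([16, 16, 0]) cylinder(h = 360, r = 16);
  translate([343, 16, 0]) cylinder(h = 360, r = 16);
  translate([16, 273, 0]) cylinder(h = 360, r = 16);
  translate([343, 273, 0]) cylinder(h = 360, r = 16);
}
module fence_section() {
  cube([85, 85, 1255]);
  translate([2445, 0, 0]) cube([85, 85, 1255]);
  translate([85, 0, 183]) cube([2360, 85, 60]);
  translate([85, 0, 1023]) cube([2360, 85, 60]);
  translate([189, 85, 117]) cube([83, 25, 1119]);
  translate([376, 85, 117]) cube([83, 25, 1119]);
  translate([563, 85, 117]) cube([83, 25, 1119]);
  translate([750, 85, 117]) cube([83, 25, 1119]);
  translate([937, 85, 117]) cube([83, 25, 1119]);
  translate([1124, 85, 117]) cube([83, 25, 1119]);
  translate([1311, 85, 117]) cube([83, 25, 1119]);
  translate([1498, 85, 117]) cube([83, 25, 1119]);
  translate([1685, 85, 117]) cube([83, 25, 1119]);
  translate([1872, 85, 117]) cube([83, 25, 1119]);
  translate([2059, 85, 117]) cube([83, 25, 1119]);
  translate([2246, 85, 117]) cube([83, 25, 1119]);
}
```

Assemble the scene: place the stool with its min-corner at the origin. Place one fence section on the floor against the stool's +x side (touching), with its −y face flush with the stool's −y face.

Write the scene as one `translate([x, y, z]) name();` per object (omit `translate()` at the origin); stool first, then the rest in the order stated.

stool();
translate([359, 0, 0]) fence_section();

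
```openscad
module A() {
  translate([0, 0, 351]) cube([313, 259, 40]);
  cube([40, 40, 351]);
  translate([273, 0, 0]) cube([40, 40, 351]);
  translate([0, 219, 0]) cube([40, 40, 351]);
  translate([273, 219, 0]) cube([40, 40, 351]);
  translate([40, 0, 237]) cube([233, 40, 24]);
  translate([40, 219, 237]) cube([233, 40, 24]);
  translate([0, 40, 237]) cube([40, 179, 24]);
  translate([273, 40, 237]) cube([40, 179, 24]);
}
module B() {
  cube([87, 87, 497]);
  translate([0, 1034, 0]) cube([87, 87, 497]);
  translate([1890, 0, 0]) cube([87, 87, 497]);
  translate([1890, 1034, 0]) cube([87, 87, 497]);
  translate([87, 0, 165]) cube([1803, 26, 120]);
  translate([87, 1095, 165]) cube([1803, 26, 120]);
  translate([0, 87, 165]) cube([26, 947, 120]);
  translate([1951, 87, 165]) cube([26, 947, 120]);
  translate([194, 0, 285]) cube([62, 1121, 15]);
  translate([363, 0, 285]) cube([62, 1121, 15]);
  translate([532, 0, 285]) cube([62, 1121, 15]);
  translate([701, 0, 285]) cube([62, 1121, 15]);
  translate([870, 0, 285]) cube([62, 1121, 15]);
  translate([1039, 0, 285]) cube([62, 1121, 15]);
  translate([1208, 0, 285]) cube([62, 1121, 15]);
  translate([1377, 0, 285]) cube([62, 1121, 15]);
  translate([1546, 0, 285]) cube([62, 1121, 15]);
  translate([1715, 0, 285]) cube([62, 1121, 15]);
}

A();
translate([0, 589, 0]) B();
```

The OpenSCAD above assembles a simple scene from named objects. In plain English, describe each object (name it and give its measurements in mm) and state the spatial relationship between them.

A is a four-legged stool. The seat is a 313×259×40 mm slab whose top surface is at z = 391 mm; four square legs, each 40×40 mm in cross-section, run from the floor (z = 0) to the underside of the seat, each flush with a corner of the seat. Four stretchers, 40 mm wide and 24 mm tall, connect adjacent legs with their undersides at z = 237 mm, each running between the inner faces of the legs it joins and aligned with the legs' outer faces on the other axis.

B is a bed frame 1977 mm long (x) by 1121 mm wide (y). Four 87×87 mm corner posts, 497 mm tall, at the corners of the footprint. Four rails of 26 mm thickness and 120 mm height run between adjacent posts with their undersides at z = 165 mm, their outer faces flush with the outside of the frame (the two x-running rails run between the posts' inner faces; the two y-running rails run between the posts' inner faces). 10 slats, each 62 mm wide (x) and 15 mm thick, lie across the top of the two x-running rails, running the full 1121 mm width of the frame in y; the slats are evenly spaced along x between the inner faces of the end posts with equal gaps (rounded down to the nearest mm) at the −x end and between each pair — any rounding remainder accumulates at the +x end.

The bed frame is on the floor beside the stool on its +y side.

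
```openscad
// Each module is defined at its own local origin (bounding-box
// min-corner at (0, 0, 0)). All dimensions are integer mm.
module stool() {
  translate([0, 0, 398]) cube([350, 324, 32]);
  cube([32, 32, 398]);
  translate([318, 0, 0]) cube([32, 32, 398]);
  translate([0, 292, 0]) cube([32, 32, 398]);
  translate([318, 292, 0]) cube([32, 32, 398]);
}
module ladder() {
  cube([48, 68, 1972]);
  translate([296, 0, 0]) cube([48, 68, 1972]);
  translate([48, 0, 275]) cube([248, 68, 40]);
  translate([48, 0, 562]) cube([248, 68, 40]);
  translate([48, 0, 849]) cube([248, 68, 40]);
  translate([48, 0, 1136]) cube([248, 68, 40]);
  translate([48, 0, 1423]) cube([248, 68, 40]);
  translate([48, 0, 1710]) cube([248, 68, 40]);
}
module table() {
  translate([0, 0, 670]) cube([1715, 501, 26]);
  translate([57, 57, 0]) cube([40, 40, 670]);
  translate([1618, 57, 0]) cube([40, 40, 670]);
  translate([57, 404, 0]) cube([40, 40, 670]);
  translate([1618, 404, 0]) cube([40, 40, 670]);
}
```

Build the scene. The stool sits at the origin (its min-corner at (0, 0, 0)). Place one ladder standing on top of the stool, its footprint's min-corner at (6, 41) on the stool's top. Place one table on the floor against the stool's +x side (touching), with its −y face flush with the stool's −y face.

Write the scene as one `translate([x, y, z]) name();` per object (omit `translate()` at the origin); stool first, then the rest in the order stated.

stool();
translate([6, 41, 430]) ladder();
translate([350, 0, 0]) table();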